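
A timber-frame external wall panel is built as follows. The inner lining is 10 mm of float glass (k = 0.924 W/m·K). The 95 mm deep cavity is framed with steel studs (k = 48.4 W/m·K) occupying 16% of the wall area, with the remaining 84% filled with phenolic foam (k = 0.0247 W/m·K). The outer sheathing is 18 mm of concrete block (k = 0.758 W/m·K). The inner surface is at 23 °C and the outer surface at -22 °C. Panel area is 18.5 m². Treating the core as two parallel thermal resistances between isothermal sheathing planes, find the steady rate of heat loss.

Q ≈ 17800 W

Sheathing layers in series; stud and cavity paths in parallel between them.
R_inner = 0.01/(0.924×18.5) = 5.85×10^-4 K/W
R_stud  = 0.095/(48.4×0.16×18.5) = 6.631×10^-4 K/W
R_cav   = 0.095/(0.0247×0.84×18.5) = 0.2475 K/W
1/R_core = 1/R_stud + 1/R_cav → R_core = 6.613×10^-4 K/W
R_outer = 0.018/(0.758×18.5) = 0.001284 K/W
R_total = 0.00253 K/W
Q = ΔT/R_total = 45/0.00253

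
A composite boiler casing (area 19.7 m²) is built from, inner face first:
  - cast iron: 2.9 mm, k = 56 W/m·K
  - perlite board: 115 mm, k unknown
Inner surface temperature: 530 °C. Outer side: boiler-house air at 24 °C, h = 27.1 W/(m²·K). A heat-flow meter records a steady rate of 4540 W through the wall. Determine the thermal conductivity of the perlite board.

k ≈ 0.0533 W/(m·K)

Model the wall as resistances in series:
R_cast iron = L/(kA) = 0.0029/(56×19.7) = 2.629×10^-6 K/W
R_outer film = 1/(h_o·A) = 1/(27.1×19.7) = 0.001873 K/W
Sum of known resistances R_other = 0.001876 K/W
Total R = ΔT/Q = 506/4540 = 0.1115 K/W
R_perlite board = R_total − R_other = 0.1096 K/W
k = L/(R·A) = 0.115/(0.1096×19.7)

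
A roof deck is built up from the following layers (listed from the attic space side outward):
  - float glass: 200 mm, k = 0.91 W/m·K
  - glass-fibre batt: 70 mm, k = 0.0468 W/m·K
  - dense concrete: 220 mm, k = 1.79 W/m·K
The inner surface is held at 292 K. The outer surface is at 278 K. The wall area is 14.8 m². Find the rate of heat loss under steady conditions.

Q ≈ 113 W

Series thermal resistances:
R_float glass = L/(kA) = 0.2/(0.91×14.8) = 0.01485 K/W
R_glass-fibre batt = L/(kA) = 0.07/(0.0468×14.8) = 0.1011 K/W
R_dense concrete = L/(kA) = 0.22/(1.79×14.8) = 0.008304 K/W
R_total = 0.1242 K/W
Q = ΔT / R_total = 14 / 0.1242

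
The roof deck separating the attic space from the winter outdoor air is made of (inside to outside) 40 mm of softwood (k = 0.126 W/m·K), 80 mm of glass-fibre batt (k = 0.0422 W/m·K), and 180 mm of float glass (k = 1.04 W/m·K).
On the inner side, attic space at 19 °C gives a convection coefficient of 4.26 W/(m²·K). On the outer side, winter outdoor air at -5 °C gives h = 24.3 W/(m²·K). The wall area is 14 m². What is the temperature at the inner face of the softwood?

Series thermal resistances:
R_inner film = 1/(h_i·A) = 1/(4.26×14) = 0.01677 K/W
R_softwood = L/(kA) = 0.04/(0.126×14) = 0.02268 K/W
R_glass-fibre batt = L/(kA) = 0.08/(0.0422×14) = 0.1354 K/W
R_float glass = L/(kA) = 0.18/(1.04×14) = 0.01236 K/W
R_outer film = 1/(h_o·A) = 1/(24.3×14) = 0.002939 K/W
R_total = 0.1902 K/W;  Q = ΔT/R_total = 24/0.1902 = 126.2 W
T_interface = T_inner − Q·ΣR(inner→interface) = 19 − 126×0.01677

T ≈ 16.9 °C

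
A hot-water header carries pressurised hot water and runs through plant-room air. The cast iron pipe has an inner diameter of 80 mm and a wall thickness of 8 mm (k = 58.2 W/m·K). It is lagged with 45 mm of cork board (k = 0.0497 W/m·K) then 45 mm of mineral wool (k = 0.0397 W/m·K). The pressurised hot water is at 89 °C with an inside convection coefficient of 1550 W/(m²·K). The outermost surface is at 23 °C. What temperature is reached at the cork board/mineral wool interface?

T ≈ 51.2 °C

Treating each annulus and film as a series resistance:
R_inner film = 1/(h_i·2πr₁L) = 1/(1550×2π×0.04×1) = 0.002567 K/W
R_cast iron pipe wall = ln(48/40)/(2π×58.2×1) = 4.986×10^-4 K/W
R_cork board = ln(93/48)/(2π×0.0497×1) = 2.118 K/W
R_mineral wool = ln(138/93)/(2π×0.0397×1) = 1.582 K/W
R_total = 3.703 K/W
Q = ΔT/R_total = 66/3.703
Q = 17.8 W/m
T_interface = T_inner − Q·ΣR(inner→interface) = 89 − 17.8×2.121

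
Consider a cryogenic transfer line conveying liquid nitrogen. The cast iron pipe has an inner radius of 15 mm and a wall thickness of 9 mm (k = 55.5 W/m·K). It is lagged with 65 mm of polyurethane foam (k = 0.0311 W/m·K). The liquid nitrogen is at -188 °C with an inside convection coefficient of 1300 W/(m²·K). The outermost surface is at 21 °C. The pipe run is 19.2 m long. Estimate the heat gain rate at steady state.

Treating each annulus and film as a series resistance:
R_inner film = 1/(h_i·2πr₁L) = 1/(1300×2π×0.015×19.2) = 4.251×10^-4 K/W
R_cast iron pipe wall = ln(24/15)/(2π×55.5×19.2) = 7.02×10^-5 K/W
R_polyurethane foam = ln(89/24)/(2π×0.0311×19.2) = 0.3493 K/W
R_total = 0.3498 K/W
Q = ΔT/R_total = 209/0.3498

Q ≈ 597 W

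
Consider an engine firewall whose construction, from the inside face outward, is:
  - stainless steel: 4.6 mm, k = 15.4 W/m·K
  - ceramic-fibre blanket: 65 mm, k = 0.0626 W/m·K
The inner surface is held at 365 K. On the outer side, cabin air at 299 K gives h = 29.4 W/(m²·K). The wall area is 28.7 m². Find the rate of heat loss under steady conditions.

Using the resistance-network approach (series):
R_stainless steel = L/(kA) = 0.0046/(15.4×28.7) = 1.041×10^-5 K/W
R_ceramic-fibre blanket = L/(kA) = 0.065/(0.0626×28.7) = 0.03618 K/W
R_outer film = 1/(h_o·A) = 1/(29.4×28.7) = 0.001185 K/W
R_total = 0.03737 K/W
Q = ΔT / R_total = 66 / 0.03737

Q ≈ 1770 W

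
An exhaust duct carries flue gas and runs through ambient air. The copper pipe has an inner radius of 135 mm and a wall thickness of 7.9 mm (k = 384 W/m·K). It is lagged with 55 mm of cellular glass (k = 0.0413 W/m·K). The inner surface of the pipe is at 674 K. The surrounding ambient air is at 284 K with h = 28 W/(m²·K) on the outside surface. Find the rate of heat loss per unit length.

For a radial system each layer contributes R = ln(r_out/r_in)/(2πkL); films add R = 1/(hA).
R_copper pipe wall = ln(142.9/135)/(2π×384×1) = 2.357×10^-5 K/W
R_cellular glass = ln(197.9/142.9)/(2π×0.0413×1) = 1.255 K/W
R_outer film = 1/(h_o·2πr_oL) = 1/(28×2π×0.1979×1) = 0.02872 K/W
R_total = 1.284 K/W
Q = ΔT/R_total = 390/1.284

q′ ≈ 304 W/m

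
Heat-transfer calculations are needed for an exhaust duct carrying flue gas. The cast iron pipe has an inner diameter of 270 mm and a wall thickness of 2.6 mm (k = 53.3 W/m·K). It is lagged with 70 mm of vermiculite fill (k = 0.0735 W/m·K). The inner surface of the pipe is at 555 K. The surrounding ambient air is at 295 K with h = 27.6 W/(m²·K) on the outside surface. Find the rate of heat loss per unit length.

q′ ≈ 283 W/m

Radial resistances (cylindrical: R_cond = ln(r_o/r_i)/(2πkL), R_conv = 1/(h·2πrL)):
R_cast iron pipe wall = ln(137.6/135)/(2π×53.3×1) = 5.696×10^-5 K/W
R_vermiculite fill = ln(207.6/137.6)/(2π×0.0735×1) = 0.8905 K/W
R_outer film = 1/(h_o·2πr_oL) = 1/(27.6×2π×0.2076×1) = 0.02778 K/W
R_total = 0.9184 K/W
Q = ΔT/R_total = 260/0.9184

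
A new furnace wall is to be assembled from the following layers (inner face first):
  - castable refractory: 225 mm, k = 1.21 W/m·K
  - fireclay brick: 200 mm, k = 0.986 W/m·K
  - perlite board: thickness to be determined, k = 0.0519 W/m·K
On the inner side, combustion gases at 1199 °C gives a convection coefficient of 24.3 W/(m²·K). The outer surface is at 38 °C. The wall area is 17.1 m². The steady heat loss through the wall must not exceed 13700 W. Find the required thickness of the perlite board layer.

Treating each layer as a thermal resistance in series:
R_inner film = 1/(h_i·A) = 1/(24.3×17.1) = 0.002407 K/W
R_castable refractory = L/(kA) = 0.225/(1.21×17.1) = 0.01087 K/W
R_fireclay brick = L/(kA) = 0.2/(0.986×17.1) = 0.01186 K/W
Sum of the known resistances R_other = 0.02514 K/W
Required total resistance R_tot = ΔT/Q_allow = 1161/13700 = 0.08474 K/W
R_perlite board = R_tot − R_other = 0.0596 K/W
L = R·k·A = 0.0596×0.0519×17.1

L ≈ 52.9 mm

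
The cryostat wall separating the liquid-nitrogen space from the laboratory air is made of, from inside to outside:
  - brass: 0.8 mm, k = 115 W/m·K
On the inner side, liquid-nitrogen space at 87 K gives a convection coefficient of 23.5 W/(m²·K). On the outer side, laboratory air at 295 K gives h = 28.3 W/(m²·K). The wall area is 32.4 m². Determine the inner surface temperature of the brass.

T ≈ 201 K

Series thermal resistances:
R_inner film = 1/(h_i·A) = 1/(23.5×32.4) = 0.001313 K/W
R_brass = L/(kA) = 0.0008/(115×32.4) = 2.147×10^-7 K/W
R_outer film = 1/(h_o·A) = 1/(28.3×32.4) = 0.001091 K/W
R_total = 0.002404 K/W;  Q = ΔT/R_total = 208/0.002404 = 86520 W
T_interface = T_inner + Q·ΣR(inner→interface) = 87 + 86500×0.001313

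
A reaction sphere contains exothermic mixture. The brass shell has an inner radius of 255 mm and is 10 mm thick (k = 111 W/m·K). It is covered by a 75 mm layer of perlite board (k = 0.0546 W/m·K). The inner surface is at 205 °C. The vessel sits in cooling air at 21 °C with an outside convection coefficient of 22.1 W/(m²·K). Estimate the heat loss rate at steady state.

For a spherical shell R = (1/r₁ − 1/r₂)/(4πk); film R = 1/(h·4πr²). In series:
R_brass shell = (1/0.255 − 1/0.265)/(4π×111) = 1.061×10^-4 K/W
R_perlite board = (1/0.265 − 1/0.34)/(4π×0.0546) = 1.213 K/W
R_outer film = 1/(h·4πr_o²) = 1/(22.1×4π×0.34²) = 0.03115 K/W
R_total = 1.244 K/W
Q = ΔT/R_total = 184/1.244

Q ≈ 148 W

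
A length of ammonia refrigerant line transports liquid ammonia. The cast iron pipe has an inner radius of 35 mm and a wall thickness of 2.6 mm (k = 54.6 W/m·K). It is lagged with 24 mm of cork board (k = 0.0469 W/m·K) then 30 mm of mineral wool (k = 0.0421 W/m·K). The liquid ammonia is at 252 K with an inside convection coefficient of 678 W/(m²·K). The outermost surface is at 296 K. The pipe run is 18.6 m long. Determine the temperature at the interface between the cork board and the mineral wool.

T ≈ 275 K

Treating each annulus and film as a series resistance:
R_inner film = 1/(h_i·2πr₁L) = 1/(678×2π×0.035×18.6) = 3.606×10^-4 K/W
R_cast iron pipe wall = ln(37.6/35)/(2π×54.6×18.6) = 1.123×10^-5 K/W
R_cork board = ln(61.6/37.6)/(2π×0.0469×18.6) = 0.09007 K/W
R_mineral wool = ln(91.6/61.6)/(2π×0.0421×18.6) = 0.08064 K/W
R_total = 0.1711 K/W
Q = ΔT/R_total = 44/0.1711
Q = 257 W
T_interface = T_inner + Q·ΣR(inner→interface) = 252 + 257×0.09044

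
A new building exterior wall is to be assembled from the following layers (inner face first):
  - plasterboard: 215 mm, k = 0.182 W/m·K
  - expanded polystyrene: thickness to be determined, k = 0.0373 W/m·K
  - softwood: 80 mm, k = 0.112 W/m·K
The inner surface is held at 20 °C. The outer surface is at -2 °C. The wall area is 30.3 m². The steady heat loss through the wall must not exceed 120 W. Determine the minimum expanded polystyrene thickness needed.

Treating each layer as a thermal resistance in series:
R_plasterboard = L/(kA) = 0.215/(0.182×30.3) = 0.03899 K/W
R_softwood = L/(kA) = 0.08/(0.112×30.3) = 0.02357 K/W
Sum of the known resistances R_other = 0.06256 K/W
Required total resistance R_tot = ΔT/Q_allow = 22/120 = 0.1833 K/W
R_expanded polystyrene = R_tot − R_other = 0.1208 K/W
L = R·k·A = 0.1208×0.0373×30.3

L ≈ 136 mm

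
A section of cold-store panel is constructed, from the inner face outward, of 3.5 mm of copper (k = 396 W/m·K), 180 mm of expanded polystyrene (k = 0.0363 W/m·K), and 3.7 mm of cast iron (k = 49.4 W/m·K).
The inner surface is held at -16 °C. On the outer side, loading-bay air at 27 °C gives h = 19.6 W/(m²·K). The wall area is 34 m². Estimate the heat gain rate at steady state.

Q ≈ 292 W

Thermal resistances in series:
R_copper = L/(kA) = 0.0035/(396×34) = 2.6×10^-7 K/W
R_expanded polystyrene = L/(kA) = 0.18/(0.0363×34) = 0.1458 K/W
R_cast iron = L/(kA) = 0.0037/(49.4×34) = 2.203×10^-6 K/W
R_outer film = 1/(h_o·A) = 1/(19.6×34) = 0.001501 K/W
R_total = 0.1473 K/W
Q = ΔT / R_total = 43 / 0.1473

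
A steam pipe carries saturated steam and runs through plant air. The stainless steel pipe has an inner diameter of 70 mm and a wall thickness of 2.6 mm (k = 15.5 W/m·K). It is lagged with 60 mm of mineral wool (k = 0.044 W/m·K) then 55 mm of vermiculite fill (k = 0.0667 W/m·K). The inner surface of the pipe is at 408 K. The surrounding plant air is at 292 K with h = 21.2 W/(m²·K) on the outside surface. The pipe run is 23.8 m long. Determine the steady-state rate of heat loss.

Q ≈ 605 W

For a radial system each layer contributes R = ln(r_out/r_in)/(2πkL); films add R = 1/(hA).
R_stainless steel pipe wall = ln(37.6/35)/(2π×15.5×23.8) = 3.091×10^-5 K/W
R_mineral wool = ln(97.6/37.6)/(2π×0.044×23.8) = 0.145 K/W
R_vermiculite fill = ln(152.6/97.6)/(2π×0.0667×23.8) = 0.04481 K/W
R_outer film = 1/(h_o·2πr_oL) = 1/(21.2×2π×0.1526×23.8) = 0.002067 K/W
R_total = 0.1919 K/W
Q = ΔT/R_total = 116/0.1919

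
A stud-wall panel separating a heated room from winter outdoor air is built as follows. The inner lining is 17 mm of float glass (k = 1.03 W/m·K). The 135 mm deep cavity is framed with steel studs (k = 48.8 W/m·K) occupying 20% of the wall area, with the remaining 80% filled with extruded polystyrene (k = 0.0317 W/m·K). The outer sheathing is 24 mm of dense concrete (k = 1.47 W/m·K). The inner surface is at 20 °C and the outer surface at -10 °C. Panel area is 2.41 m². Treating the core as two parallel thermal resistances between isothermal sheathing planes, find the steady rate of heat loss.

Q ≈ 1550 W

Sheathing layers in series; stud and cavity paths in parallel between them.
R_inner = 0.017/(1.03×2.41) = 0.006848 K/W
R_stud  = 0.135/(48.8×0.2×2.41) = 0.005739 K/W
R_cav   = 0.135/(0.0317×0.8×2.41) = 2.209 K/W
1/R_core = 1/R_stud + 1/R_cav → R_core = 0.005725 K/W
R_outer = 0.024/(1.47×2.41) = 0.006774 K/W
R_total = 0.01935 K/W
Q = ΔT/R_total = 30/0.01935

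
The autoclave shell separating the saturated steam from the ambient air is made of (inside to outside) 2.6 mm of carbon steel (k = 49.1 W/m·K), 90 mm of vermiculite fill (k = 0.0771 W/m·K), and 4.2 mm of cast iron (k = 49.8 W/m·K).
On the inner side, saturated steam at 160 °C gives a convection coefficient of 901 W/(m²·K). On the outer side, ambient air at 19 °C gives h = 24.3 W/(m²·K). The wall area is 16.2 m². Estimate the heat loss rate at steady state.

Model the wall as resistances in series:
R_inner film = 1/(h_i·A) = 1/(901×16.2) = 6.851×10^-5 K/W
R_carbon steel = L/(kA) = 0.0026/(49.1×16.2) = 3.269×10^-6 K/W
R_vermiculite fill = L/(kA) = 0.09/(0.0771×16.2) = 0.07206 K/W
R_cast iron = L/(kA) = 0.0042/(49.8×16.2) = 5.206×10^-6 K/W
R_outer film = 1/(h_o·A) = 1/(24.3×16.2) = 0.00254 K/W
R_total = 0.07467 K/W
Q = ΔT / R_total = 141 / 0.07467

Q ≈ 1890 W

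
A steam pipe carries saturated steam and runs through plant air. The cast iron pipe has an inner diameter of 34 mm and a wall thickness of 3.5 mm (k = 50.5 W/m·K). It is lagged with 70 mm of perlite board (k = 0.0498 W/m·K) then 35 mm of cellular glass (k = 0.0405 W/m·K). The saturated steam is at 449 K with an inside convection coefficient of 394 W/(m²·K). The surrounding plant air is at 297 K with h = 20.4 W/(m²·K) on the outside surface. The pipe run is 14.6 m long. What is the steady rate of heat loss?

Q ≈ 363 W

Treating each annulus and film as a series resistance:
R_inner film = 1/(h_i·2πr₁L) = 1/(394×2π×0.017×14.6) = 0.001628 K/W
R_cast iron pipe wall = ln(20.5/17)/(2π×50.5×14.6) = 4.041×10^-5 K/W
R_perlite board = ln(90.5/20.5)/(2π×0.0498×14.6) = 0.325 K/W
R_cellular glass = ln(125.5/90.5)/(2π×0.0405×14.6) = 0.088 K/W
R_outer film = 1/(h_o·2πr_oL) = 1/(20.4×2π×0.1255×14.6) = 0.004258 K/W
R_total = 0.419 K/W
Q = ΔT/R_total = 152/0.419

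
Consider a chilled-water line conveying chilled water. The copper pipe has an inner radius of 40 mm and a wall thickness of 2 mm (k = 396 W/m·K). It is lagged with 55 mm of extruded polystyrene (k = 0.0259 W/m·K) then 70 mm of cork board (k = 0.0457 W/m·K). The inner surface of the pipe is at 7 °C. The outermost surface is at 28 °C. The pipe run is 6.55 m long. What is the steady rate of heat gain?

For a radial system each layer contributes R = ln(r_out/r_in)/(2πkL); films add R = 1/(hA).
R_copper pipe wall = ln(42/40)/(2π×396×6.55) = 2.994×10^-6 K/W
R_extruded polystyrene = ln(97/42)/(2π×0.0259×6.55) = 0.7853 K/W
R_cork board = ln(167/97)/(2π×0.0457×6.55) = 0.2889 K/W
R_total = 1.074 K/W
Q = ΔT/R_total = 21/1.074

Q ≈ 19.6 W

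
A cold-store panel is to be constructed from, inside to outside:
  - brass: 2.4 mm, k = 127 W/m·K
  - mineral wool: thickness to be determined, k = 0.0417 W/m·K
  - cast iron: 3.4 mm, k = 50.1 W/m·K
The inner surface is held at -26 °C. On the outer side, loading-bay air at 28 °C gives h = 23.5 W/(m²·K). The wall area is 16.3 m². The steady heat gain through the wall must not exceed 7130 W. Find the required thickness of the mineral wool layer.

Using the resistance-network approach (series):
R_brass = L/(kA) = 0.0024/(127×16.3) = 1.159×10^-6 K/W
R_cast iron = L/(kA) = 0.0034/(50.1×16.3) = 4.163×10^-6 K/W
R_outer film = 1/(h_o·A) = 1/(23.5×16.3) = 0.002611 K/W
Sum of the known resistances R_other = 0.002616 K/W
Required total resistance R_tot = ΔT/Q_allow = 54/7130 = 0.007574 K/W
R_mineral wool = R_tot − R_other = 0.004958 K/W
L = R·k·A = 0.004958×0.0417×16.3

L ≈ 3.37 mm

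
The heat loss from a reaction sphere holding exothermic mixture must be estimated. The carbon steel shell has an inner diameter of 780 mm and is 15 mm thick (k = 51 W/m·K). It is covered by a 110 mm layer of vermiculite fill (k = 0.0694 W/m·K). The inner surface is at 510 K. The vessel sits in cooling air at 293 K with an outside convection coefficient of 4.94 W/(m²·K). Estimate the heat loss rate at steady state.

Spherical conduction: R = (1/r_in − 1/r_out)/(4πk) per layer; series-sum.
R_carbon steel shell = (1/0.39 − 1/0.405)/(4π×51) = 1.482×10^-4 K/W
R_vermiculite fill = (1/0.405 − 1/0.515)/(4π×0.0694) = 0.6047 K/W
R_outer film = 1/(h·4πr_o²) = 1/(4.94×4π×0.515²) = 0.06074 K/W
R_total = 0.6656 K/W
Q = ΔT/R_total = 217/0.6656

Q ≈ 326 W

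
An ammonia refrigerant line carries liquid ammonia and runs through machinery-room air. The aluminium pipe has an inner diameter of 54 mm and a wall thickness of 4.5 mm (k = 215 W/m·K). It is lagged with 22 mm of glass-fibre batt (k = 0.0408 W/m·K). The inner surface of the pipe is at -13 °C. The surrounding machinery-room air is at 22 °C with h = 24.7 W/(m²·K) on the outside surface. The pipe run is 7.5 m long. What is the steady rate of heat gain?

Q ≈ 120 W

Treating each annulus and film as a series resistance:
R_aluminium pipe wall = ln(31.5/27)/(2π×215×7.5) = 1.521×10^-5 K/W
R_glass-fibre batt = ln(53.5/31.5)/(2π×0.0408×7.5) = 0.2755 K/W
R_outer film = 1/(h_o·2πr_oL) = 1/(24.7×2π×0.0535×7.5) = 0.01606 K/W
R_total = 0.2916 K/W
Q = ΔT/R_total = 35/0.2916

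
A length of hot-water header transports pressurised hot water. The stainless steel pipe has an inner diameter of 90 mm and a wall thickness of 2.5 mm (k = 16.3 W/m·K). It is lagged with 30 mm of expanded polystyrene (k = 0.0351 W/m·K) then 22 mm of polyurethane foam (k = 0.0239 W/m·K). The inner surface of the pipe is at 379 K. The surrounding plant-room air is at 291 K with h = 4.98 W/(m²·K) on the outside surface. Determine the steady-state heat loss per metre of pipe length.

Treating each annulus and film as a series resistance:
R_stainless steel pipe wall = ln(47.5/45)/(2π×16.3×1) = 5.279×10^-4 K/W
R_expanded polystyrene = ln(77.5/47.5)/(2π×0.0351×1) = 2.22 K/W
R_polyurethane foam = ln(99.5/77.5)/(2π×0.0239×1) = 1.664 K/W
R_outer film = 1/(h_o·2πr_oL) = 1/(4.98×2π×0.0995×1) = 0.3212 K/W
R_total = 4.205 K/W
Q = ΔT/R_total = 88/4.205

q′ ≈ 20.9 W/m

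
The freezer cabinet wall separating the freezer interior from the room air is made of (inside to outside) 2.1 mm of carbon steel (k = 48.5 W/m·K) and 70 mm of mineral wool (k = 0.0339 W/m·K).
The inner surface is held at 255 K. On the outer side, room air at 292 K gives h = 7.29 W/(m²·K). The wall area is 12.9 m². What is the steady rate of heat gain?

Q ≈ 217 W

Thermal resistances in series:
R_carbon steel = L/(kA) = 0.0021/(48.5×12.9) = 3.357×10^-6 K/W
R_mineral wool = L/(kA) = 0.07/(0.0339×12.9) = 0.1601 K/W
R_outer film = 1/(h_o·A) = 1/(7.29×12.9) = 0.01063 K/W
R_total = 0.1707 K/W
Q = ΔT / R_total = 37 / 0.1707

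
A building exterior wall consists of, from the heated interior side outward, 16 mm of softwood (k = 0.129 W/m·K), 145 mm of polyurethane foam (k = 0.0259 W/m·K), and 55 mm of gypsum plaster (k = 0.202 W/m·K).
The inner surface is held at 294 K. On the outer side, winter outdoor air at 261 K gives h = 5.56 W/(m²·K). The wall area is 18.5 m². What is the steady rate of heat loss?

Treating each layer as a thermal resistance in series:
R_softwood = L/(kA) = 0.016/(0.129×18.5) = 0.006704 K/W
R_polyurethane foam = L/(kA) = 0.145/(0.0259×18.5) = 0.3026 K/W
R_gypsum plaster = L/(kA) = 0.055/(0.202×18.5) = 0.01472 K/W
R_outer film = 1/(h_o·A) = 1/(5.56×18.5) = 0.009722 K/W
R_total = 0.3338 K/W
Q = ΔT / R_total = 33 / 0.3338

Q ≈ 98.9 W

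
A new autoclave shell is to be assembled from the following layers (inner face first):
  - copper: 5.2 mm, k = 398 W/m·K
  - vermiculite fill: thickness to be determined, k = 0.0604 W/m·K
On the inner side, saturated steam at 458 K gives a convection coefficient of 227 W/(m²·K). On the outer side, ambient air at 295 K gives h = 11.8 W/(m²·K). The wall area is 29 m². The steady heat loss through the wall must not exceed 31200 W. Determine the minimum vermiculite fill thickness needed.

Model the wall as resistances in series:
R_inner film = 1/(h_i·A) = 1/(227×29) = 1.519×10^-4 K/W
R_copper = L/(kA) = 0.0052/(398×29) = 4.505×10^-7 K/W
R_outer film = 1/(h_o·A) = 1/(11.8×29) = 0.002922 K/W
Sum of the known resistances R_other = 0.003075 K/W
Required total resistance R_tot = ΔT/Q_allow = 163/31200 = 0.005224 K/W
R_vermiculite fill = R_tot − R_other = 0.00215 K/W
L = R·k·A = 0.00215×0.0604×29

L ≈ 3.77 mm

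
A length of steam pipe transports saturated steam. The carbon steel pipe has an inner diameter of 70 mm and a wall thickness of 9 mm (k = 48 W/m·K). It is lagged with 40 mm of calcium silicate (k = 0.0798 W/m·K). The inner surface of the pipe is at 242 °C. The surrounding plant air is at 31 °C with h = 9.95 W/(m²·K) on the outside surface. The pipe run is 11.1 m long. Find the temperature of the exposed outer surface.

For a radial system each layer contributes R = ln(r_out/r_in)/(2πkL); films add R = 1/(hA).
R_carbon steel pipe wall = ln(44/35)/(2π×48×11.1) = 6.836×10^-5 K/W
R_calcium silicate = ln(84/44)/(2π×0.0798×11.1) = 0.1162 K/W
R_outer film = 1/(h_o·2πr_oL) = 1/(9.95×2π×0.084×11.1) = 0.01716 K/W
R_total = 0.1334 K/W
Q = ΔT/R_total = 211/0.1334
Q = 1580 W
T_interface = T_inner − Q·ΣR(inner→interface) = 242 − 1580×0.1163

T ≈ 58.1 °C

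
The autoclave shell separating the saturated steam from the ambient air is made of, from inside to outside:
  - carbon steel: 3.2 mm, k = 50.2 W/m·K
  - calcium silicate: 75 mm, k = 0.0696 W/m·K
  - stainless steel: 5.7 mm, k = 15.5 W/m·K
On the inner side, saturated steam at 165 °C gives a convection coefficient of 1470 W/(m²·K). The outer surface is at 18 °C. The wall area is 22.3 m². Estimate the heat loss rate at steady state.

Q ≈ 3040 W

Series thermal resistances:
R_inner film = 1/(h_i·A) = 1/(1470×22.3) = 3.051×10^-5 K/W
R_carbon steel = L/(kA) = 0.0032/(50.2×22.3) = 2.859×10^-6 K/W
R_calcium silicate = L/(kA) = 0.075/(0.0696×22.3) = 0.04832 K/W
R_stainless steel = L/(kA) = 0.0057/(15.5×22.3) = 1.649×10^-5 K/W
R_total = 0.04837 K/W
Q = ΔT / R_total = 147 / 0.04837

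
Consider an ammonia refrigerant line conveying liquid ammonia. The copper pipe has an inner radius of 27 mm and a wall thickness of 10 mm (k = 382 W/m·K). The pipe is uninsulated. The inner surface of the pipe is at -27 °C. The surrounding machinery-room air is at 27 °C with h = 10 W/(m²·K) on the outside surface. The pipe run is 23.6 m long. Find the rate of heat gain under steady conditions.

Per-layer cylindrical resistances, series-summed:
R_copper pipe wall = ln(37/27)/(2π×382×23.6) = 5.562×10^-6 K/W
R_outer film = 1/(h_o·2πr_oL) = 1/(10×2π×0.037×23.6) = 0.01823 K/W
R_total = 0.01823 K/W
Q = ΔT/R_total = 54/0.01823

Q ≈ 2960 W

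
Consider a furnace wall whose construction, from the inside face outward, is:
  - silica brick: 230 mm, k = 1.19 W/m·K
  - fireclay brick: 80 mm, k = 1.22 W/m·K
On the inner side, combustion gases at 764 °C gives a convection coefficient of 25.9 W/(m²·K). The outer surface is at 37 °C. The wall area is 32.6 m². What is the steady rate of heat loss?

Q ≈ 79700 W

Thermal resistances in series:
R_inner film = 1/(h_i·A) = 1/(25.9×32.6) = 0.001184 K/W
R_silica brick = L/(kA) = 0.23/(1.19×32.6) = 0.005929 K/W
R_fireclay brick = L/(kA) = 0.08/(1.22×32.6) = 0.002011 K/W
R_total = 0.009125 K/W
Q = ΔT / R_total = 727 / 0.009125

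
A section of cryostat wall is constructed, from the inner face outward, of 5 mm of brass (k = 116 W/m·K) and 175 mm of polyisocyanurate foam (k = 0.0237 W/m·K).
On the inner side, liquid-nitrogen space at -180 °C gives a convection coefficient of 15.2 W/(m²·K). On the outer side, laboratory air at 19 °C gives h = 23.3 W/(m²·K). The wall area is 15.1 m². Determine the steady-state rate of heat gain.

Q ≈ 401 W

Series thermal resistances:
R_inner film = 1/(h_i·A) = 1/(15.2×15.1) = 0.004357 K/W
R_brass = L/(kA) = 0.005/(116×15.1) = 2.855×10^-6 K/W
R_polyisocyanurate foam = L/(kA) = 0.175/(0.0237×15.1) = 0.489 K/W
R_outer film = 1/(h_o·A) = 1/(23.3×15.1) = 0.002842 K/W
R_total = 0.4962 K/W
Q = ΔT / R_total = 199 / 0.4962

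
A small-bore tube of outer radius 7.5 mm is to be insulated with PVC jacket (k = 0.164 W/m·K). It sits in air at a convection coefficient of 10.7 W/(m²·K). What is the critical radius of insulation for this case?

r_cr ≈ 15.3 mm

For a cylinder r_cr = k/h = 0.164/10.7
r_cr = 15.3 mm; since the bare radius (7.5 mm) is below r_cr, adding a thin layer of insulation will *increase* heat loss.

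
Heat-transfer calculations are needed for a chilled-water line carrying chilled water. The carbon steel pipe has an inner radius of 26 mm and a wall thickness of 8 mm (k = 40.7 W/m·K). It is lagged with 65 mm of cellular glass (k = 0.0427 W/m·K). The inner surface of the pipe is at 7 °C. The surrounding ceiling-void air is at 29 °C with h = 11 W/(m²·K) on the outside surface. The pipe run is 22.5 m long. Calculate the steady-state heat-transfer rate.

Q ≈ 120 W

Radial resistances (cylindrical: R_cond = ln(r_o/r_i)/(2πkL), R_conv = 1/(h·2πrL)):
R_carbon steel pipe wall = ln(34/26)/(2π×40.7×22.5) = 4.662×10^-5 K/W
R_cellular glass = ln(99/34)/(2π×0.0427×22.5) = 0.177 K/W
R_outer film = 1/(h_o·2πr_oL) = 1/(11×2π×0.099×22.5) = 0.006495 K/W
R_total = 0.1836 K/W
Q = ΔT/R_total = 22/0.1836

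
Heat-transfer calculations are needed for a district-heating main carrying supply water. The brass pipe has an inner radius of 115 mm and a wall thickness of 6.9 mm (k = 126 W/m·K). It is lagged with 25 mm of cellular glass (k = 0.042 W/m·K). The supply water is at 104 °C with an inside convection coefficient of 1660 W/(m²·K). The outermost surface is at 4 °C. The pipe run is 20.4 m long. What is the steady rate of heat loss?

Q ≈ 2880 W

Per-layer cylindrical resistances, series-summed:
R_inner film = 1/(h_i·2πr₁L) = 1/(1660×2π×0.115×20.4) = 4.087×10^-5 K/W
R_brass pipe wall = ln(121.9/115)/(2π×126×20.4) = 3.608×10^-6 K/W
R_cellular glass = ln(146.9/121.9)/(2π×0.042×20.4) = 0.03465 K/W
R_total = 0.0347 K/W
Q = ΔT/R_total = 100/0.0347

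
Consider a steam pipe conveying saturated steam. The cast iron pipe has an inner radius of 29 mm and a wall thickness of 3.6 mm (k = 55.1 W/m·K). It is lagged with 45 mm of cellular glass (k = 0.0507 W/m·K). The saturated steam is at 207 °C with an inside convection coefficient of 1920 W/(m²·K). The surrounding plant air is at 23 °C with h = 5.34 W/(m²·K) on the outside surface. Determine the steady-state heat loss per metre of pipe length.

q′ ≈ 59.2 W/m

Treating each annulus and film as a series resistance:
R_inner film = 1/(h_i·2πr₁L) = 1/(1920×2π×0.029×1) = 0.002858 K/W
R_cast iron pipe wall = ln(32.6/29)/(2π×55.1×1) = 3.38×10^-4 K/W
R_cellular glass = ln(77.6/32.6)/(2π×0.0507×1) = 2.722 K/W
R_outer film = 1/(h_o·2πr_oL) = 1/(5.34×2π×0.0776×1) = 0.3841 K/W
R_total = 3.11 K/W
Q = ΔT/R_total = 184/3.11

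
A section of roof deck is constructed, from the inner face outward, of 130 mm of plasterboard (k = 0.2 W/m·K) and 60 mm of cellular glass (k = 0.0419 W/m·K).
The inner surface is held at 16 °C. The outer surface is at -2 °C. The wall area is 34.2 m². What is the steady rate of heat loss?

Series thermal resistances:
R_plasterboard = L/(kA) = 0.13/(0.2×34.2) = 0.01901 K/W
R_cellular glass = L/(kA) = 0.06/(0.0419×34.2) = 0.04187 K/W
R_total = 0.06088 K/W
Q = ΔT / R_total = 18 / 0.06088

Q ≈ 296 W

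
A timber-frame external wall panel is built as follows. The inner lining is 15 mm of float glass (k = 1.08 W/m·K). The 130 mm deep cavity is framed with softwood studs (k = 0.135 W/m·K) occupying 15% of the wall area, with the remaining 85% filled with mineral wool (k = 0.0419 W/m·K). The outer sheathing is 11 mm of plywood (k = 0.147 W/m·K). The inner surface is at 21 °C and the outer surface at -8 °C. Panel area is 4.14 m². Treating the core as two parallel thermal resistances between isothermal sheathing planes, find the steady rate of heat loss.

Sheathing layers in series; stud and cavity paths in parallel between them.
R_inner = 0.015/(1.08×4.14) = 0.003355 K/W
R_stud  = 0.13/(0.135×0.15×4.14) = 1.551 K/W
R_cav   = 0.13/(0.0419×0.85×4.14) = 0.8817 K/W
1/R_core = 1/R_stud + 1/R_cav → R_core = 0.5621 K/W
R_outer = 0.011/(0.147×4.14) = 0.01807 K/W
R_total = 0.5835 K/W
Q = ΔT/R_total = 29/0.5835

Q ≈ 49.7 W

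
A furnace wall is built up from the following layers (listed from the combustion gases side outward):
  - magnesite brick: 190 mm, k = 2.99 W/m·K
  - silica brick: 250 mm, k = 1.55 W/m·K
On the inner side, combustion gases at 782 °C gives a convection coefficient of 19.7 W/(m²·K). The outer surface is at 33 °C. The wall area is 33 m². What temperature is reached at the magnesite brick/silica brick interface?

T ≈ 471 °C

Series thermal resistances:
R_inner film = 1/(h_i·A) = 1/(19.7×33) = 0.001538 K/W
R_magnesite brick = L/(kA) = 0.19/(2.99×33) = 0.001926 K/W
R_silica brick = L/(kA) = 0.25/(1.55×33) = 0.004888 K/W
R_total = 0.008351 K/W;  Q = ΔT/R_total = 749/0.008351 = 89690 W
T_interface = T_inner − Q·ΣR(inner→interface) = 782 − 89700×0.003464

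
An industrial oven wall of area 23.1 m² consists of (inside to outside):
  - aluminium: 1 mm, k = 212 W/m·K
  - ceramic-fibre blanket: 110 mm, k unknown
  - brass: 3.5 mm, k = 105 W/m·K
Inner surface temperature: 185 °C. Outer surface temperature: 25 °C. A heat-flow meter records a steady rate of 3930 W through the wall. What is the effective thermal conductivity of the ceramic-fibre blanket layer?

Using the resistance-network approach (series):
R_aluminium = L/(kA) = 0.001/(212×23.1) = 2.042×10^-7 K/W
R_brass = L/(kA) = 0.0035/(105×23.1) = 1.443×10^-6 K/W
Sum of known resistances R_other = 1.647×10^-6 K/W
Total R = ΔT/Q = 160/3930 = 0.04071 K/W
R_ceramic-fibre blanket = R_total − R_other = 0.04071 K/W
k = L/(R·A) = 0.11/(0.04071×23.1)

k ≈ 0.117 W/(m·K)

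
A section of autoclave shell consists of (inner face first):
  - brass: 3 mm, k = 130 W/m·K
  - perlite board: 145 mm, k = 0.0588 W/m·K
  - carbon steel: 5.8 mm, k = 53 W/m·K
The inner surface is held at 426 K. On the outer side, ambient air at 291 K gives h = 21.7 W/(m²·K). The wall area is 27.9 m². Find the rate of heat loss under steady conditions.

Treating each layer as a thermal resistance in series:
R_brass = L/(kA) = 0.003/(130×27.9) = 8.271×10^-7 K/W
R_perlite board = L/(kA) = 0.145/(0.0588×27.9) = 0.08839 K/W
R_carbon steel = L/(kA) = 0.0058/(53×27.9) = 3.922×10^-6 K/W
R_outer film = 1/(h_o·A) = 1/(21.7×27.9) = 0.001652 K/W
R_total = 0.09004 K/W
Q = ΔT / R_total = 135 / 0.09004

Q ≈ 1500 W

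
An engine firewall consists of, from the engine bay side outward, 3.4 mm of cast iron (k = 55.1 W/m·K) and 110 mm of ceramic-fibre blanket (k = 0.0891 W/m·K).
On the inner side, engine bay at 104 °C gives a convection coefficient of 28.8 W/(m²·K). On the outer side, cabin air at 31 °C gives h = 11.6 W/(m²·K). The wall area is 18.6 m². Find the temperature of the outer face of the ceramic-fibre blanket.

Thermal resistances in series:
R_inner film = 1/(h_i·A) = 1/(28.8×18.6) = 0.001867 K/W
R_cast iron = L/(kA) = 0.0034/(55.1×18.6) = 3.318×10^-6 K/W
R_ceramic-fibre blanket = L/(kA) = 0.11/(0.0891×18.6) = 0.06637 K/W
R_outer film = 1/(h_o·A) = 1/(11.6×18.6) = 0.004635 K/W
R_total = 0.07288 K/W;  Q = ΔT/R_total = 73/0.07288 = 1002 W
T_interface = T_inner − Q·ΣR(inner→interface) = 104 − 1000×0.06824

T ≈ 35.6 °C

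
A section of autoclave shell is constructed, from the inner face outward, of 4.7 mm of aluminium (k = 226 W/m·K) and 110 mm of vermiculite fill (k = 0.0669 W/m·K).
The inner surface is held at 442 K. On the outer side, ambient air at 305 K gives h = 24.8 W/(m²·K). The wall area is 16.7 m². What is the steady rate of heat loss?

Q ≈ 1360 W

Model the wall as resistances in series:
R_aluminium = L/(kA) = 0.0047/(226×16.7) = 1.245×10^-6 K/W
R_vermiculite fill = L/(kA) = 0.11/(0.0669×16.7) = 0.09846 K/W
R_outer film = 1/(h_o·A) = 1/(24.8×16.7) = 0.002415 K/W
R_total = 0.1009 K/W
Q = ΔT / R_total = 137 / 0.1009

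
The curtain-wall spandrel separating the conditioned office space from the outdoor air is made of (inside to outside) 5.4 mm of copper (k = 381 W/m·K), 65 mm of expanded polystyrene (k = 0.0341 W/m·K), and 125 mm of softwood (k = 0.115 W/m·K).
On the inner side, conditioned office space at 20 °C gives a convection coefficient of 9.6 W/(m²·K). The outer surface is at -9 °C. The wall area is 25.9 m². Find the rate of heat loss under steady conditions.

Q ≈ 243 W

Series thermal resistances:
R_inner film = 1/(h_i·A) = 1/(9.6×25.9) = 0.004022 K/W
R_copper = L/(kA) = 0.0054/(381×25.9) = 5.472×10^-7 K/W
R_expanded polystyrene = L/(kA) = 0.065/(0.0341×25.9) = 0.0736 K/W
R_softwood = L/(kA) = 0.125/(0.115×25.9) = 0.04197 K/W
R_total = 0.1196 K/W
Q = ΔT / R_total = 29 / 0.1196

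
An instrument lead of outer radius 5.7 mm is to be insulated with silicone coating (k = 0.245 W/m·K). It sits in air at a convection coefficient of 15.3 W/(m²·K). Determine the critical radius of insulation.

r_cr ≈ 16 mm

For a cylinder r_cr = k/h = 0.245/15.3
r_cr = 16 mm; since the bare radius (5.7 mm) is below r_cr, adding a thin layer of insulation will *increase* heat loss.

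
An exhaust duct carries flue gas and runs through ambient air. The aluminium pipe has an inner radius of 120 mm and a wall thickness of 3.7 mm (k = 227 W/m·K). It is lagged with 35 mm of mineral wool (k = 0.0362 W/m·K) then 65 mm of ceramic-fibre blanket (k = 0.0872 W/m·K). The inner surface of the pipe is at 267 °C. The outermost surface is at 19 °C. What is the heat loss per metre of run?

Cylindrical conduction, so R = ln(r₂/r₁)/(2πkL) per layer, in series:
R_aluminium pipe wall = ln(123.7/120)/(2π×227×1) = 2.129×10^-5 K/W
R_mineral wool = ln(158.7/123.7)/(2π×0.0362×1) = 1.095 K/W
R_ceramic-fibre blanket = ln(223.7/158.7)/(2π×0.0872×1) = 0.6266 K/W
R_total = 1.722 K/W
Q = ΔT/R_total = 248/1.722

q′ ≈ 144 W/m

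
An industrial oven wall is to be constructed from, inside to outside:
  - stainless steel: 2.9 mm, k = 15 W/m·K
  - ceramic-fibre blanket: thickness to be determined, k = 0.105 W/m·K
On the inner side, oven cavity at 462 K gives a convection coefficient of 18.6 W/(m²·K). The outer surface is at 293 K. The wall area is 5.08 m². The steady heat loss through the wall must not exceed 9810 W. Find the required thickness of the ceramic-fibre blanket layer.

L ≈ 3.52 mm

Using the resistance-network approach (series):
R_inner film = 1/(h_i·A) = 1/(18.6×5.08) = 0.01058 K/W
R_stainless steel = L/(kA) = 0.0029/(15×5.08) = 3.806×10^-5 K/W
Sum of the known resistances R_other = 0.01062 K/W
Required total resistance R_tot = ΔT/Q_allow = 169/9810 = 0.01723 K/W
R_ceramic-fibre blanket = R_tot − R_other = 0.006606 K/W
L = R·k·A = 0.006606×0.105×5.08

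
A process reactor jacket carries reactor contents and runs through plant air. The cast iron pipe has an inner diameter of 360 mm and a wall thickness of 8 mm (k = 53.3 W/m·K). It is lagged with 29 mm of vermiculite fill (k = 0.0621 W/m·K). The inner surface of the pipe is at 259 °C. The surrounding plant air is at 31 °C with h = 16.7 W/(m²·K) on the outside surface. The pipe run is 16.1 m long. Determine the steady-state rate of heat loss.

For a radial system each layer contributes R = ln(r_out/r_in)/(2πkL); films add R = 1/(hA).
R_cast iron pipe wall = ln(188/180)/(2π×53.3×16.1) = 8.065×10^-6 K/W
R_vermiculite fill = ln(217/188)/(2π×0.0621×16.1) = 0.02284 K/W
R_outer film = 1/(h_o·2πr_oL) = 1/(16.7×2π×0.217×16.1) = 0.002728 K/W
R_total = 0.02557 K/W
Q = ΔT/R_total = 228/0.02557

Q ≈ 8920 W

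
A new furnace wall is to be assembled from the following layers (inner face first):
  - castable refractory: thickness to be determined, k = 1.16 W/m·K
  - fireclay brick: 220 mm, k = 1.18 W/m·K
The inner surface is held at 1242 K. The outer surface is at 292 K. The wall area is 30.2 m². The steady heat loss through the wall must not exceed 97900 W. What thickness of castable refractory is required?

Thermal resistances in series:
R_fireclay brick = L/(kA) = 0.22/(1.18×30.2) = 0.006174 K/W
Sum of the known resistances R_other = 0.006174 K/W
Required total resistance R_tot = ΔT/Q_allow = 950/97900 = 0.009704 K/W
R_castable refractory = R_tot − R_other = 0.00353 K/W
L = R·k·A = 0.00353×1.16×30.2

L ≈ 124 mm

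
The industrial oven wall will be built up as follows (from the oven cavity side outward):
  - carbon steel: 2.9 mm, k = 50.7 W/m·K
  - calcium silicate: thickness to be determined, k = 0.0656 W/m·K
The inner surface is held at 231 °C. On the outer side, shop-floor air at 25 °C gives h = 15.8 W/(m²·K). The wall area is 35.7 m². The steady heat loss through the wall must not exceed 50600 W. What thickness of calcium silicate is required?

Model the wall as resistances in series:
R_carbon steel = L/(kA) = 0.0029/(50.7×35.7) = 1.602×10^-6 K/W
R_outer film = 1/(h_o·A) = 1/(15.8×35.7) = 0.001773 K/W
Sum of the known resistances R_other = 0.001774 K/W
Required total resistance R_tot = ΔT/Q_allow = 206/50600 = 0.004071 K/W
R_calcium silicate = R_tot − R_other = 0.002297 K/W
L = R·k·A = 0.002297×0.0656×35.7

L ≈ 5.38 mm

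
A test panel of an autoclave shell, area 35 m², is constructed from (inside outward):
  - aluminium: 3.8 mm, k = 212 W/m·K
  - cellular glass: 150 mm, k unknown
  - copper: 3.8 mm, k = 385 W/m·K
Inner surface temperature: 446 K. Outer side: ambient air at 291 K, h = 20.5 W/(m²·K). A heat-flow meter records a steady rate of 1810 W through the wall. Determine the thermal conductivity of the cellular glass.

Treating each layer as a thermal resistance in series:
R_aluminium = L/(kA) = 0.0038/(212×35) = 5.121×10^-7 K/W
R_copper = L/(kA) = 0.0038/(385×35) = 2.82×10^-7 K/W
R_outer film = 1/(h_o·A) = 1/(20.5×35) = 0.001394 K/W
Sum of known resistances R_other = 0.001395 K/W
Total R = ΔT/Q = 155/1810 = 0.08564 K/W
R_cellular glass = R_total − R_other = 0.08424 K/W
k = L/(R·A) = 0.15/(0.08424×35)

k ≈ 0.0509 W/(m·K)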